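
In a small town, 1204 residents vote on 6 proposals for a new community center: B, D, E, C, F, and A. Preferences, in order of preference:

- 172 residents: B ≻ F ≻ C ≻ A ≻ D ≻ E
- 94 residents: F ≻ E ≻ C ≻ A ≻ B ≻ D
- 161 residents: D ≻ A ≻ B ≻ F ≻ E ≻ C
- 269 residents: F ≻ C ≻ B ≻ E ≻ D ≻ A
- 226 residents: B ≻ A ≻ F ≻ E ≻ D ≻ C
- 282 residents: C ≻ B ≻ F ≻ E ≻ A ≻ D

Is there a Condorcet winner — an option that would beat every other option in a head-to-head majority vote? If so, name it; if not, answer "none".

Checking pairwise contests:
C beats B 645–559.
B beats D 1043–161.
B beats E 1110–94.
F beats C 922–282.
B beats F 841–363.
B beats A 949–255.
Every option loses at least one head-to-head, so there is no Condorcet winner.

none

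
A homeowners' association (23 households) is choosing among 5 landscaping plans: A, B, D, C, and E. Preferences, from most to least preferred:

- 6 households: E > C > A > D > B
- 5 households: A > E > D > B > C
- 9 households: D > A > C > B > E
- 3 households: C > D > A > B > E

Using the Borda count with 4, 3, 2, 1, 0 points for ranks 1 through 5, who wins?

A: 6·2 + 5·4 + 9·3 + 3·2 = 65
B: 6·0 + 5·1 + 9·1 + 3·1 = 17
D: 6·1 + 5·2 + 9·4 + 3·3 = 61
C: 6·3 + 5·0 + 9·2 + 3·4 = 48
E: 6·4 + 5·3 + 9·0 + 3·0 = 39
A has the highest Borda score (65).

A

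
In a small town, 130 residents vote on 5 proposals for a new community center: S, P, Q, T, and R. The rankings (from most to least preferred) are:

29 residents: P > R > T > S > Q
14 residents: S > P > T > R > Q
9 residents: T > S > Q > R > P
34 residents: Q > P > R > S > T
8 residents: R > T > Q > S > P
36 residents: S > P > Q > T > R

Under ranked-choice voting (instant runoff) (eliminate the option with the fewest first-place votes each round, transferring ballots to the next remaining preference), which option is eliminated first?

Round 1: S 50, P 29, Q 34, T 9, R 8. Eliminate R.

R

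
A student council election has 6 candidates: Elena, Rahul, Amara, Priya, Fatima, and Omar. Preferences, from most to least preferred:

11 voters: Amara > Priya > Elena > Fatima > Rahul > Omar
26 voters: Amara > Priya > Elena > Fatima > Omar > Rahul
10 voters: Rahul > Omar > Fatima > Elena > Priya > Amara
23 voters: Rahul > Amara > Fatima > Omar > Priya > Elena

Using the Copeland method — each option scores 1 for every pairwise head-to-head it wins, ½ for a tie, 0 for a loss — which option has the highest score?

Amara

Elena: beats Rahul, Fatima, and Omar; loses to Amara and Priya → score 3.
Rahul: beats Omar; loses to Elena, Amara, Priya, and Fatima → score 1.
Amara: beats Elena, Rahul, Priya, Fatima, and Omar → score 5.
Priya: beats Elena, Rahul, Fatima, and Omar; loses to Amara → score 4.
Fatima: beats Rahul and Omar; loses to Elena, Amara, and Priya → score 2.
Omar: loses to Elena, Rahul, Amara, Priya, and Fatima → score 0.
Amara has the best pairwise record.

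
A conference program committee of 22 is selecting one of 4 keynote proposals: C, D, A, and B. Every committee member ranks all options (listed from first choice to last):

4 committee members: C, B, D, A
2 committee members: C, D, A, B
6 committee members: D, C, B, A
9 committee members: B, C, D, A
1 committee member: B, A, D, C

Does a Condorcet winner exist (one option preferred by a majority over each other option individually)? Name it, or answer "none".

C

C vs D: 15–7 for C.
C vs A: 21–1 for C.
C vs B: 12–10 for C.
C beats every other option head-to-head.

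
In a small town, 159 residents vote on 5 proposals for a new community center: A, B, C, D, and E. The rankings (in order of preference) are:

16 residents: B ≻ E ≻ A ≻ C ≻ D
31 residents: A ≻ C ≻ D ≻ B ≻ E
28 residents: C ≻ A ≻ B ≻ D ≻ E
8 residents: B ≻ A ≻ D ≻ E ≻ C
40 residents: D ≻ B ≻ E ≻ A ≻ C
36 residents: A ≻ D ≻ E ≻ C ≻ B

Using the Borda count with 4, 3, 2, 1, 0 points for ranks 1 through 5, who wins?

A: 16·2 + 31·4 + 28·3 + 8·3 + 40·1 + 36·4 = 448
B: 16·4 + 31·1 + 28·2 + 8·4 + 40·3 + 36·0 = 303
C: 16·1 + 31·3 + 28·4 + 8·0 + 40·0 + 36·1 = 257
D: 16·0 + 31·2 + 28·1 + 8·2 + 40·4 + 36·3 = 374
E: 16·3 + 31·0 + 28·0 + 8·1 + 40·2 + 36·2 = 208
A has the highest Borda score (448).

A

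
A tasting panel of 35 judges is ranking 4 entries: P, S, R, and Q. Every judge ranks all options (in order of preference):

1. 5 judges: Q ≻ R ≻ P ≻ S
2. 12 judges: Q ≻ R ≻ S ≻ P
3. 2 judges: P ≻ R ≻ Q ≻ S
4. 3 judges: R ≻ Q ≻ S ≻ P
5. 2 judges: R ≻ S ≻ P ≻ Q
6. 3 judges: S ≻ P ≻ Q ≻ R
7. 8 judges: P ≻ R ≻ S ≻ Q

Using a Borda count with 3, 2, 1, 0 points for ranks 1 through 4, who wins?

R

P: 5·1 + 12·0 + 2·3 + 3·0 + 2·1 + 3·2 + 8·3 = 43
S: 5·0 + 12·1 + 2·0 + 3·1 + 2·2 + 3·3 + 8·1 = 36
R: 5·2 + 12·2 + 2·2 + 3·3 + 2·3 + 3·0 + 8·2 = 69
Q: 5·3 + 12·3 + 2·1 + 3·2 + 2·0 + 3·1 + 8·0 = 62
R has the highest Borda score (69).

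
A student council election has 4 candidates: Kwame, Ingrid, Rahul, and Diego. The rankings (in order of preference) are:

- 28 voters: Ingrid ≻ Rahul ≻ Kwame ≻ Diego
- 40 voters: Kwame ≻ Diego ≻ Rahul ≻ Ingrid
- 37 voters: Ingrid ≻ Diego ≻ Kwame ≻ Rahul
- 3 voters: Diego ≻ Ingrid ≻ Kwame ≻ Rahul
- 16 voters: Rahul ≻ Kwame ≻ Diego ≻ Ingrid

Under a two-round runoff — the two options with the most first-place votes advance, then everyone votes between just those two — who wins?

Ingrid

Round 1 first-place votes: Kwame 40, Ingrid 65, Rahul 16, Diego 3.
Ingrid and Kwame advance.
Runoff: Ingrid is preferred to Kwame by 68 voters; Kwame by 56.
Ingrid wins the runoff.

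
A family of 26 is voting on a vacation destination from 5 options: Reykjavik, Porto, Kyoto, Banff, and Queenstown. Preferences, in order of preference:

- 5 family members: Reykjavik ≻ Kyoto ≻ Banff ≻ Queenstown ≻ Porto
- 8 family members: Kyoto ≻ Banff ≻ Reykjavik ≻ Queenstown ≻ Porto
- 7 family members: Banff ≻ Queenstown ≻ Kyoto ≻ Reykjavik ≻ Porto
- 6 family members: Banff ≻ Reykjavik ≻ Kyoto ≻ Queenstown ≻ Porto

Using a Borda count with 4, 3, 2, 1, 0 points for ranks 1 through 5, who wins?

Banff

Reykjavik: 5·4 + 8·2 + 7·1 + 6·3 = 61
Porto: 5·0 + 8·0 + 7·0 + 6·0 = 0
Kyoto: 5·3 + 8·4 + 7·2 + 6·2 = 73
Banff: 5·2 + 8·3 + 7·4 + 6·4 = 86
Queenstown: 5·1 + 8·1 + 7·3 + 6·1 = 40
Banff has the highest Borda score (86).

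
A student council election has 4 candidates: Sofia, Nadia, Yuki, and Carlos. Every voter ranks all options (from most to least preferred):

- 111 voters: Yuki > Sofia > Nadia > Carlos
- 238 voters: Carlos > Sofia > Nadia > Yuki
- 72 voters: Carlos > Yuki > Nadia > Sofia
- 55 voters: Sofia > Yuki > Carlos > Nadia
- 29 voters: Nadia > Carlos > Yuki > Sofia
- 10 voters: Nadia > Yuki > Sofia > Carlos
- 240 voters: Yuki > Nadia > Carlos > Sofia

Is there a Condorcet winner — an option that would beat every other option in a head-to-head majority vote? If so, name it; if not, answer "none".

Yuki

Yuki vs Sofia: 462–293 for Yuki.
Yuki vs Nadia: 478–277 for Yuki.
Yuki vs Carlos: 416–339 for Yuki.
Yuki beats every other option head-to-head.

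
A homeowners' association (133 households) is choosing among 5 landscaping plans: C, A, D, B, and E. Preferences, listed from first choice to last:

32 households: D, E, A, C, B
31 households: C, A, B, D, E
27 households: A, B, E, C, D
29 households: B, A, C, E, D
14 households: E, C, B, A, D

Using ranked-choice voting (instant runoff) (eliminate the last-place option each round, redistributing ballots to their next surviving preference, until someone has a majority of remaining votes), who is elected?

C

Round 1: C 31, A 27, D 32, B 29, E 14. Eliminate E.
Round 2: C 45, A 27, D 32, B 29. Eliminate A.
Round 3: C 45, D 32, B 56. Eliminate D.
Round 4: C 77, B 56. C has a majority.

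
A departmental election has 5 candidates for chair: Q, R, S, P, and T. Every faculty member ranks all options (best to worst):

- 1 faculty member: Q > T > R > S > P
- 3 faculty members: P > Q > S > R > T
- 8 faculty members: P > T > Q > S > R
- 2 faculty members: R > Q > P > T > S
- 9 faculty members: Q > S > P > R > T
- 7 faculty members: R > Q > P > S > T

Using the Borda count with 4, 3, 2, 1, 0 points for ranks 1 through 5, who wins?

Q: 1·4 + 3·3 + 8·2 + 2·3 + 9·4 + 7·3 = 92
R: 1·2 + 3·1 + 8·0 + 2·4 + 9·1 + 7·4 = 50
S: 1·1 + 3·2 + 8·1 + 2·0 + 9·3 + 7·1 = 49
P: 1·0 + 3·4 + 8·4 + 2·2 + 9·2 + 7·2 = 80
T: 1·3 + 3·0 + 8·3 + 2·1 + 9·0 + 7·0 = 29
Q has the highest Borda score (92).

Q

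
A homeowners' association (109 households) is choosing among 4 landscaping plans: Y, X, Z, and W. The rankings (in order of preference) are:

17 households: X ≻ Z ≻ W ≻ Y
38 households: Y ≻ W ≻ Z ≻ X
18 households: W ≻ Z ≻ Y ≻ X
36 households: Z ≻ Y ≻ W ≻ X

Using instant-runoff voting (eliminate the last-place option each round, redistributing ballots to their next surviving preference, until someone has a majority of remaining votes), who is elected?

Z

Round 1: Y 38, X 17, Z 36, W 18. Eliminate X.
Round 2: Y 38, Z 53, W 18. Eliminate W.
Round 3: Y 38, Z 71. Z has a majority.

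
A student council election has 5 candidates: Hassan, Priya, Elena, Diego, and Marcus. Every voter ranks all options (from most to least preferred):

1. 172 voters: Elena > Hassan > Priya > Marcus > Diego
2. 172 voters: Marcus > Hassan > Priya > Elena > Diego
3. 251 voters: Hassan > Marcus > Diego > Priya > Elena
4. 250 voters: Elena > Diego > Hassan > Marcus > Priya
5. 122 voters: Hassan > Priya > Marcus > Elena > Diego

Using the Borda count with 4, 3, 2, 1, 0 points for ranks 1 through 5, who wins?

Hassan

Hassan: 172·3 + 172·3 + 251·4 + 250·2 + 122·4 = 3024
Priya: 172·2 + 172·2 + 251·1 + 250·0 + 122·3 = 1305
Elena: 172·4 + 172·1 + 251·0 + 250·4 + 122·1 = 1982
Diego: 172·0 + 172·0 + 251·2 + 250·3 + 122·0 = 1252
Marcus: 172·1 + 172·4 + 251·3 + 250·1 + 122·2 = 2107
Hassan has the highest Borda score (3024).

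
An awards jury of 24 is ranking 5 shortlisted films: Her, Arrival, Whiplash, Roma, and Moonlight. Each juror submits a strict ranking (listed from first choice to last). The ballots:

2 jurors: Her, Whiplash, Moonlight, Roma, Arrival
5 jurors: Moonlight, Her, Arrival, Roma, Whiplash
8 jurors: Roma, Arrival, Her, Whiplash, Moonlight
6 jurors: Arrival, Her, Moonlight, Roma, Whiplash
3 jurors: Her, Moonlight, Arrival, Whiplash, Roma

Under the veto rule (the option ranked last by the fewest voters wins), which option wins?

Her

Last-place votes: Her 0, Arrival 2, Whiplash 11, Roma 3, Moonlight 8.
Her is ranked last by the fewest voters, so Her wins.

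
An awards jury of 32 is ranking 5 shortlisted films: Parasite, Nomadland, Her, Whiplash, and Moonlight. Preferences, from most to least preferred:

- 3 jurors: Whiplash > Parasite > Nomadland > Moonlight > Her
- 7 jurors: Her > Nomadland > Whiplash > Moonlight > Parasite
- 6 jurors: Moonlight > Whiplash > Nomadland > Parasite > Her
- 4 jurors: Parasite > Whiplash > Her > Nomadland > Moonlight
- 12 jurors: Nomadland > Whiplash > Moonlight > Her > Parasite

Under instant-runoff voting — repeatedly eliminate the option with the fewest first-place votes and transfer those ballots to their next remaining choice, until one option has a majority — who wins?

Nomadland

Round 1: Parasite 4, Nomadland 12, Her 7, Whiplash 3, Moonlight 6. Eliminate Whiplash.
Round 2: Parasite 7, Nomadland 12, Her 7, Moonlight 6. Eliminate Moonlight.
Round 3: Parasite 7, Nomadland 18, Her 7. Nomadland has a majority.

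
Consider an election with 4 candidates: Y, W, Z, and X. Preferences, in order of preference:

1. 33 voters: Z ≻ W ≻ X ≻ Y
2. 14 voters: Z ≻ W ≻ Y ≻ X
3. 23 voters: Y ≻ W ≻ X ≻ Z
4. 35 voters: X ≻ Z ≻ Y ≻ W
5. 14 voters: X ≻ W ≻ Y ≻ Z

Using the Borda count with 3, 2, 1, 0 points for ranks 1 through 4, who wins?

Z

Y: 33·0 + 14·1 + 23·3 + 35·1 + 14·1 = 132
W: 33·2 + 14·2 + 23·2 + 35·0 + 14·2 = 168
Z: 33·3 + 14·3 + 23·0 + 35·2 + 14·0 = 211
X: 33·1 + 14·0 + 23·1 + 35·3 + 14·3 = 203
Z has the highest Borda score (211).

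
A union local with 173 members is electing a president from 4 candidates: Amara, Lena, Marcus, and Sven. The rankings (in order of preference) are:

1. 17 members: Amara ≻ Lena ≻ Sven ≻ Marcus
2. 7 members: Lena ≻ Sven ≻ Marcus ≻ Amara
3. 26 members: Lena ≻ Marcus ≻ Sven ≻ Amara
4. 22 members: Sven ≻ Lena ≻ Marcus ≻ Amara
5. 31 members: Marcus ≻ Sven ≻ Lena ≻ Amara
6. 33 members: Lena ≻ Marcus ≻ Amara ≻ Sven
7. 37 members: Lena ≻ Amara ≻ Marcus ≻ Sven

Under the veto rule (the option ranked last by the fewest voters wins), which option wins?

Last-place votes: Amara 86, Lena 0, Marcus 17, Sven 70.
Lena is ranked last by the fewest voters, so Lena wins.

Lena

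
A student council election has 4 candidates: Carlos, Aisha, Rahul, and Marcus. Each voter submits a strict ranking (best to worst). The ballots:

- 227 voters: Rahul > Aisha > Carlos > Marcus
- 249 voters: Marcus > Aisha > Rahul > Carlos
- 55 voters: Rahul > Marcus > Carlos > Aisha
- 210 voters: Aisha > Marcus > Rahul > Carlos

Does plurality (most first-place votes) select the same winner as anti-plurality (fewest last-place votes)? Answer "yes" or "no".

yes

Plurality — first-place votes: Carlos 0, Aisha 210, Rahul 282, Marcus 249. Winner: Rahul.
Anti-plurality — last-place votes: Carlos 459, Aisha 55, Rahul 0, Marcus 227. Winner: Rahul.
The two methods agree.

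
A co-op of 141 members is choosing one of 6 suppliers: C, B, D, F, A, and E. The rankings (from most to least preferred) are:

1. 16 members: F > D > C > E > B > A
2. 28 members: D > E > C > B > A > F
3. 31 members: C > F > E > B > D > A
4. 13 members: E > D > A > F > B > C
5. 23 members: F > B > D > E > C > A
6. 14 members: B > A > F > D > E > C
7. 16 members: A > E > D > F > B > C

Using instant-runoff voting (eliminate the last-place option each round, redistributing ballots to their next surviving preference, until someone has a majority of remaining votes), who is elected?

Round 1: C 31, B 14, D 28, F 39, A 16, E 13. Eliminate E.
Round 2: C 31, B 14, D 41, F 39, A 16. Eliminate B.
Round 3: C 31, D 41, F 39, A 30. Eliminate A.
Round 4: C 31, D 57, F 53. Eliminate C.
Round 5: D 57, F 84. F has a majority.

F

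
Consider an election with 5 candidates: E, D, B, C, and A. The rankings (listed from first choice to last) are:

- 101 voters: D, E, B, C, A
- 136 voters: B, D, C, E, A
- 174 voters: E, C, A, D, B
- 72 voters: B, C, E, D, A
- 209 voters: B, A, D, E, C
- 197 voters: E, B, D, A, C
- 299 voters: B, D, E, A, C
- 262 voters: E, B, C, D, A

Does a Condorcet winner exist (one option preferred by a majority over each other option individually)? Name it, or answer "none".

none

Checking pairwise contests:
D beats E 745–705.
B beats D 1175–275.
E beats B 734–716.
E beats C 1242–208.
E beats A 1241–209.
Every option loses at least one head-to-head, so there is no Condorcet winner.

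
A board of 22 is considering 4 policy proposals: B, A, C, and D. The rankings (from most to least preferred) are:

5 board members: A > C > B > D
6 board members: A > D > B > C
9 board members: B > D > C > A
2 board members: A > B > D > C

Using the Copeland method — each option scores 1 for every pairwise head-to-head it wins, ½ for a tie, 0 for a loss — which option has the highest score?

A

B: beats C and D; loses to A → score 2.
A: beats B, C, and D → score 3.
C: loses to B, A, and D → score 0.
D: beats C; loses to B and A → score 1.
A has the best pairwise record.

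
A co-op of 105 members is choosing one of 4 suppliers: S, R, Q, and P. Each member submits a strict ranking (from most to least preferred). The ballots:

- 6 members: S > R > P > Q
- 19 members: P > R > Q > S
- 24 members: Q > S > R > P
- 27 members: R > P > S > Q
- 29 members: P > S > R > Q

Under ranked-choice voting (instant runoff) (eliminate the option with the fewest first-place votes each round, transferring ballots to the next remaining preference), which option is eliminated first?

S

Round 1: S 6, R 27, Q 24, P 48. Eliminate S.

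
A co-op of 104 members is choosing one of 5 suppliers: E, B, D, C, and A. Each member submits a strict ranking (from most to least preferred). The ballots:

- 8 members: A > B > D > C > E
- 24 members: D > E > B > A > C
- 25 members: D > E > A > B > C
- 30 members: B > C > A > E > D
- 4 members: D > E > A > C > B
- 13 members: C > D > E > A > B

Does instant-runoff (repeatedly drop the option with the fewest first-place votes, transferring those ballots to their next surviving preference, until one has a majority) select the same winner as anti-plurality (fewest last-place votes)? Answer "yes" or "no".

Instant-runoff — R1 E 0, B 30, D 53, C 13, A 8 (D winner). Winner: D.
Anti-plurality — last-place votes: E 8, B 17, D 30, C 49, A 0. Winner: A.
The two methods disagree.

no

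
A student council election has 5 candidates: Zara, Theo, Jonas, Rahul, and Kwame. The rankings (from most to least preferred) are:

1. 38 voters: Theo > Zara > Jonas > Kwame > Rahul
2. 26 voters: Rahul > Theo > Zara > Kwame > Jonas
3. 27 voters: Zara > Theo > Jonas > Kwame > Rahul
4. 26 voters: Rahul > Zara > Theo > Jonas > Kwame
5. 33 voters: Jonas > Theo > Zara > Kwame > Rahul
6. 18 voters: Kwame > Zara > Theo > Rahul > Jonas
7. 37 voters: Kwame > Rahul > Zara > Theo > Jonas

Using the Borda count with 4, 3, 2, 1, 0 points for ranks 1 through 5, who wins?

Zara: 38·3 + 26·2 + 27·4 + 26·3 + 33·2 + 18·3 + 37·2 = 546
Theo: 38·4 + 26·3 + 27·3 + 26·2 + 33·3 + 18·2 + 37·1 = 535
Jonas: 38·2 + 26·0 + 27·2 + 26·1 + 33·4 + 18·0 + 37·0 = 288
Rahul: 38·0 + 26·4 + 27·0 + 26·4 + 33·0 + 18·1 + 37·3 = 337
Kwame: 38·1 + 26·1 + 27·1 + 26·0 + 33·1 + 18·4 + 37·4 = 344
Zara has the highest Borda score (546).

Zara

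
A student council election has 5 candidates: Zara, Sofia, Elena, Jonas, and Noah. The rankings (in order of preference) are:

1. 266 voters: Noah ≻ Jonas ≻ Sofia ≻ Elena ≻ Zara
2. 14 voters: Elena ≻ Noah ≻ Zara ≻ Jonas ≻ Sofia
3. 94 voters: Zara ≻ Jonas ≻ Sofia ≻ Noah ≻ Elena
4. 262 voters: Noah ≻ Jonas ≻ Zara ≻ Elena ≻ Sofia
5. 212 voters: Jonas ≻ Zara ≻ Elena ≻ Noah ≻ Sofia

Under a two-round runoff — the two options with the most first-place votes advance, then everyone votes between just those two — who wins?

Noah

Round 1 first-place votes: Zara 94, Sofia 0, Elena 14, Jonas 212, Noah 528.
Noah and Jonas advance.
Runoff: Noah is preferred to Jonas by 542 voters; Jonas by 306.
Noah wins the runoff.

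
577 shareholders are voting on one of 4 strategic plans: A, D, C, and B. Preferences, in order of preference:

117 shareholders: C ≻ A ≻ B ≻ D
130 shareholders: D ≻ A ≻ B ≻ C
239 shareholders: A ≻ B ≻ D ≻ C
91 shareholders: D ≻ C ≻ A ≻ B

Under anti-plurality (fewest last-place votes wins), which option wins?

A

Last-place votes: A 0, D 117, C 369, B 91.
A is ranked last by the fewest voters, so A wins.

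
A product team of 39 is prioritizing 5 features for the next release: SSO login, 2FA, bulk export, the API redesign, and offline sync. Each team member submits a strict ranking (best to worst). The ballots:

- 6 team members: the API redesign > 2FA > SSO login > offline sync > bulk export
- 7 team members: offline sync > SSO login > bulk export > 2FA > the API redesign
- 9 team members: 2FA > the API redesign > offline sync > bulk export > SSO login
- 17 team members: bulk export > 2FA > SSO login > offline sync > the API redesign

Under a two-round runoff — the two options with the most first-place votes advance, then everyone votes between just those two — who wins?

bulk export

Round 1 first-place votes: SSO login 0, 2FA 9, bulk export 17, the API redesign 6, offline sync 7.
bulk export and 2FA advance.
Runoff: bulk export is preferred to 2FA by 24 voters; 2FA by 15.
bulk export wins the runoff.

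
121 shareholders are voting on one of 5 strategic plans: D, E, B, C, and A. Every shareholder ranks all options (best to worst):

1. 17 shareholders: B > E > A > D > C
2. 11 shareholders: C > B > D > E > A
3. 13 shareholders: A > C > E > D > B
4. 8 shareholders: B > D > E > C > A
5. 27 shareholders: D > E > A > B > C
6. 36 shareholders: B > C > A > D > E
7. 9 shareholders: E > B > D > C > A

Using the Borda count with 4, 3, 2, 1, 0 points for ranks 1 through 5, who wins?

B

D: 17·1 + 11·2 + 13·1 + 8·3 + 27·4 + 36·1 + 9·2 = 238
E: 17·3 + 11·1 + 13·2 + 8·2 + 27·3 + 36·0 + 9·4 = 221
B: 17·4 + 11·3 + 13·0 + 8·4 + 27·1 + 36·4 + 9·3 = 331
C: 17·0 + 11·4 + 13·3 + 8·1 + 27·0 + 36·3 + 9·1 = 208
A: 17·2 + 11·0 + 13·4 + 8·0 + 27·2 + 36·2 + 9·0 = 212
B has the highest Borda score (331).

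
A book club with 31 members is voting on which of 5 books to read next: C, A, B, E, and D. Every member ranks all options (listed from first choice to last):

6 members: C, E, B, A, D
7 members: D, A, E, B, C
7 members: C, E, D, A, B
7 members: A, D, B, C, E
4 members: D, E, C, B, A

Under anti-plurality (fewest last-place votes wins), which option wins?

Last-place votes: C 7, A 4, B 7, E 7, D 6.
A is ranked last by the fewest voters, so A wins.

A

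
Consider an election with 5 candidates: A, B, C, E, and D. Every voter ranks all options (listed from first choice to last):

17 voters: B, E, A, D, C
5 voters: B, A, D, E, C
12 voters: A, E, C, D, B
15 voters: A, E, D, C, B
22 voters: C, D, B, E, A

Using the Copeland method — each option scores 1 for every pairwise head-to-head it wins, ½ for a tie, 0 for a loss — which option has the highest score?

A: beats C and D; loses to B and E → score 2.
B: beats A and E; loses to C and D → score 2.
C: beats B; loses to A, E, and D → score 1.
E: beats A, C, and D; loses to B → score 3.
D: beats B and C; loses to A and E → score 2.
E has the best pairwise record.

E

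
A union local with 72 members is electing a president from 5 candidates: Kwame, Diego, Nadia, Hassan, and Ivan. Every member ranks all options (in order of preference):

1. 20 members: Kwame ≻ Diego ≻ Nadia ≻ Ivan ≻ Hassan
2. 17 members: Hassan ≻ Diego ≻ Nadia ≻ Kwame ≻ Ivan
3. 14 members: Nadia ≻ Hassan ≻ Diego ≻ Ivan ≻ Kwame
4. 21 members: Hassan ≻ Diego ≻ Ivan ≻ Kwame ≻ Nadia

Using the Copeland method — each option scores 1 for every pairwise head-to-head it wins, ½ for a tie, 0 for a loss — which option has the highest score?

Kwame: beats Nadia and Ivan; loses to Diego and Hassan → score 2.
Diego: beats Kwame, Nadia, and Ivan; loses to Hassan → score 3.
Nadia: beats Ivan; loses to Kwame, Diego, and Hassan → score 1.
Hassan: beats Kwame, Diego, Nadia, and Ivan → score 4.
Ivan: loses to Kwame, Diego, Nadia, and Hassan → score 0.
Hassan has the best pairwise record.

Hassan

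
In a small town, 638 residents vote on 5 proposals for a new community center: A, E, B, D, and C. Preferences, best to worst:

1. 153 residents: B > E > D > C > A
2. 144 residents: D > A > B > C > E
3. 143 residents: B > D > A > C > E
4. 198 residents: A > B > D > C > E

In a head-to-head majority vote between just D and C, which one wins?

Voters preferring D to C: 638; preferring C to D: 0.
D wins the head-to-head.

D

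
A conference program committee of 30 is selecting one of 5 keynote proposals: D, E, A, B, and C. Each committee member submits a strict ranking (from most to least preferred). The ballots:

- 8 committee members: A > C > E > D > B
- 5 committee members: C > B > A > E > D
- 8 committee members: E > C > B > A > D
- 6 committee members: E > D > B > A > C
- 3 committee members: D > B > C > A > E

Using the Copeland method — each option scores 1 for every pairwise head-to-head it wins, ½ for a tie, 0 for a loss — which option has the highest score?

C

D: beats B; loses to E, A, and C → score 1.
E: beats D and B; loses to A and C → score 2.
A: beats D and E; loses to B and C → score 2.
B: beats A; loses to D, E, and C → score 1.
C: beats D, E, A, and B → score 4.
C has the best pairwise record.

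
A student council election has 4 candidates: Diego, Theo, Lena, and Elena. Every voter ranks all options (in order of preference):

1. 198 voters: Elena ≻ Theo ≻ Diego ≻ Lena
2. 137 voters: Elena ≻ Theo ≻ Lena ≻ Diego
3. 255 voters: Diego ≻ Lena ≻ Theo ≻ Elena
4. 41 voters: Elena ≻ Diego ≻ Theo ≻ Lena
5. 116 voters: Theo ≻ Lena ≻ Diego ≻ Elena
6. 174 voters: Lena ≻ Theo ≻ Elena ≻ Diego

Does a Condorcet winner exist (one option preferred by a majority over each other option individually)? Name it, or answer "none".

Theo vs Diego: 625–296 for Theo.
Theo vs Lena: 492–429 for Theo.
Theo vs Elena: 545–376 for Theo.
Theo beats every other option head-to-head.

Theo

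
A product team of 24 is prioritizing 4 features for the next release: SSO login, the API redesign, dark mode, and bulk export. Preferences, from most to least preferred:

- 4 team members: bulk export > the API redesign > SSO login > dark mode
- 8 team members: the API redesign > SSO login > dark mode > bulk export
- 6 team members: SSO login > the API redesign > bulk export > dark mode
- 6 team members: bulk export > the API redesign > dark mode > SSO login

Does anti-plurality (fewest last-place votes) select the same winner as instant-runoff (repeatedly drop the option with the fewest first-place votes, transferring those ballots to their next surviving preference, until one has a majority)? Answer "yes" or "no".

Anti-plurality — last-place votes: SSO login 6, the API redesign 0, dark mode 10, bulk export 8. Winner: the API redesign.
Instant-runoff — R1 SSO login 6, the API redesign 8, dark mode 0, bulk export 10 (dark mode out); R2 SSO login 6, the API redesign 8, bulk export 10 (SSO login out); R3 the API redesign 14, bulk export 10 (the API redesign winner). Winner: the API redesign.
The two methods agree.

yes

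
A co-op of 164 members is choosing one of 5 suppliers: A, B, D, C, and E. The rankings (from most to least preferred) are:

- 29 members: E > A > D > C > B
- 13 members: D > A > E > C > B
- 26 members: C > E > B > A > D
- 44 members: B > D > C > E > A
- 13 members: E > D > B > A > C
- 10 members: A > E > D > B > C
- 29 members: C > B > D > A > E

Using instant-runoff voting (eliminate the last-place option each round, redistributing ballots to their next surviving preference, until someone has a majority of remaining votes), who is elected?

Round 1: A 10, B 44, D 13, C 55, E 42. Eliminate A.
Round 2: B 44, D 13, C 55, E 52. Eliminate D.
Round 3: B 44, C 55, E 65. Eliminate B.
Round 4: C 99, E 65. C has a majority.

C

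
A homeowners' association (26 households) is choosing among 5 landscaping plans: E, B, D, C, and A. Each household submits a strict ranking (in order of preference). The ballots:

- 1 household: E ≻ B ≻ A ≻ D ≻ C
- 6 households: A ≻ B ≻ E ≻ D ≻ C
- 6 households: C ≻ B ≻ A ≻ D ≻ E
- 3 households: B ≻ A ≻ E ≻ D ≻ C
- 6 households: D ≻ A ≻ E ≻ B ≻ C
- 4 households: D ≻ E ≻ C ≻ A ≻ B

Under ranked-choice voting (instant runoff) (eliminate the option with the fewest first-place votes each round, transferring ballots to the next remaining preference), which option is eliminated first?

E

Round 1: E 1, B 3, D 10, C 6, A 6. Eliminate E.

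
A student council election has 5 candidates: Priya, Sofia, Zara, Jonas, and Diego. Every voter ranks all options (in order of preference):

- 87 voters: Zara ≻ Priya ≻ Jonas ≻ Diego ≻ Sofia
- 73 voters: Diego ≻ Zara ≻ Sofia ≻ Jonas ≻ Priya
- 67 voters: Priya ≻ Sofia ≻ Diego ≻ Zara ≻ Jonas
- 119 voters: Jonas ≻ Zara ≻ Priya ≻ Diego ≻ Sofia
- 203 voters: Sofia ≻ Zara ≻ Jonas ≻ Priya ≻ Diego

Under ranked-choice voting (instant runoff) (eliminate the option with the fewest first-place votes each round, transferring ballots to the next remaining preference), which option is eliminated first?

Round 1: Priya 67, Sofia 203, Zara 87, Jonas 119, Diego 73. Eliminate Priya.

Priya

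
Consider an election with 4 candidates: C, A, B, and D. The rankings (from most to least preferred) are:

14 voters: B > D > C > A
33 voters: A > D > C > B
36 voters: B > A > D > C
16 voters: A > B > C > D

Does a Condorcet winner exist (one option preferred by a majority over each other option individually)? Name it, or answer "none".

B vs C: 66–33 for B.
B vs A: 50–49 for B.
B vs D: 66–33 for B.
B beats every other option head-to-head.

B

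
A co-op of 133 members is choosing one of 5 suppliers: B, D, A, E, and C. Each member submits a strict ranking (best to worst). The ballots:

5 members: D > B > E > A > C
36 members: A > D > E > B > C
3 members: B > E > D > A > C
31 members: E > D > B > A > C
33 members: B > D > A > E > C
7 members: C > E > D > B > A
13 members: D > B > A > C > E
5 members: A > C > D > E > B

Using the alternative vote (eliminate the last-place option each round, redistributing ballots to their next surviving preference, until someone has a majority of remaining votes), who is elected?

Round 1: B 36, D 18, A 41, E 31, C 7. Eliminate C.
Round 2: B 36, D 18, A 41, E 38. Eliminate D.
Round 3: B 54, A 41, E 38. Eliminate E.
Round 4: B 92, A 41. B has a majority.

B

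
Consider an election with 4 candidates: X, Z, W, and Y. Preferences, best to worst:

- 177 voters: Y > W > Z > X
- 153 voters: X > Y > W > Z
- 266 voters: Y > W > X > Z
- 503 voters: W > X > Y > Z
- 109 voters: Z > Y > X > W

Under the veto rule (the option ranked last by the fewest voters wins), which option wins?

Y

Last-place votes: X 177, Z 922, W 109, Y 0.
Y is ranked last by the fewest voters, so Y wins.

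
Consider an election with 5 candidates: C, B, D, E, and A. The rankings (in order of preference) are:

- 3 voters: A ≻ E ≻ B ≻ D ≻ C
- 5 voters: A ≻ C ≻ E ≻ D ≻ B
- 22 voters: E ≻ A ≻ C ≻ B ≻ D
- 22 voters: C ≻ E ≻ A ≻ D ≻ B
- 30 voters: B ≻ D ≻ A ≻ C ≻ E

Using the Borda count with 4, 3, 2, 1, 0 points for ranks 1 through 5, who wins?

C: 3·0 + 5·3 + 22·2 + 22·4 + 30·1 = 177
B: 3·2 + 5·0 + 22·1 + 22·0 + 30·4 = 148
D: 3·1 + 5·1 + 22·0 + 22·1 + 30·3 = 120
E: 3·3 + 5·2 + 22·4 + 22·3 + 30·0 = 173
A: 3·4 + 5·4 + 22·3 + 22·2 + 30·2 = 202
A has the highest Borda score (202).

A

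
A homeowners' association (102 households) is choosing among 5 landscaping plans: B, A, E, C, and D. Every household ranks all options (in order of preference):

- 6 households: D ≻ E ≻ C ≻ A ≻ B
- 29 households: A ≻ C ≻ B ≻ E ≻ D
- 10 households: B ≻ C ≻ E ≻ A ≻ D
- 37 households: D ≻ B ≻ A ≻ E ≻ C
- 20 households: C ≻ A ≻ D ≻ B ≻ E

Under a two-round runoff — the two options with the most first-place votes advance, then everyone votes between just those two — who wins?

Round 1 first-place votes: B 10, A 29, E 0, C 20, D 43.
D and A advance.
Runoff: D is preferred to A by 43 voters; A by 59.
A wins the runoff.

A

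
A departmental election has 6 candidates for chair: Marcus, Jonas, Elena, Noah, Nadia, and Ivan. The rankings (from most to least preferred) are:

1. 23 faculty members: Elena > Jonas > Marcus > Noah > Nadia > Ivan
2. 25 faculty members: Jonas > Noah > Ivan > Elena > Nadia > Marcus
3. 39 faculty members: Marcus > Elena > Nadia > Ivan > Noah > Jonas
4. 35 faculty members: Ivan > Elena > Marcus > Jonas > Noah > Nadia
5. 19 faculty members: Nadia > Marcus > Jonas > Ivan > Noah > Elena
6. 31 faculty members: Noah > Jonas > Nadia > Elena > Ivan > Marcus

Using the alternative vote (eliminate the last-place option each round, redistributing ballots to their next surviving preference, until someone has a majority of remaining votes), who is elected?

Marcus

Round 1: Marcus 39, Jonas 25, Elena 23, Noah 31, Nadia 19, Ivan 35. Eliminate Nadia.
Round 2: Marcus 58, Jonas 25, Elena 23, Noah 31, Ivan 35. Eliminate Elena.
Round 3: Marcus 58, Jonas 48, Noah 31, Ivan 35. Eliminate Noah.
Round 4: Marcus 58, Jonas 79, Ivan 35. Eliminate Ivan.
Round 5: Marcus 93, Jonas 79. Marcus has a majority.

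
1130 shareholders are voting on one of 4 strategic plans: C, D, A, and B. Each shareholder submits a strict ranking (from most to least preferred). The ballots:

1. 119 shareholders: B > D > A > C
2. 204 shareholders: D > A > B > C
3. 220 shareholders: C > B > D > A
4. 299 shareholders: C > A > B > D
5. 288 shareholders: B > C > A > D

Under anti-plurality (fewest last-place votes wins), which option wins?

Last-place votes: C 323, D 587, A 220, B 0.
B is ranked last by the fewest voters, so B wins.

B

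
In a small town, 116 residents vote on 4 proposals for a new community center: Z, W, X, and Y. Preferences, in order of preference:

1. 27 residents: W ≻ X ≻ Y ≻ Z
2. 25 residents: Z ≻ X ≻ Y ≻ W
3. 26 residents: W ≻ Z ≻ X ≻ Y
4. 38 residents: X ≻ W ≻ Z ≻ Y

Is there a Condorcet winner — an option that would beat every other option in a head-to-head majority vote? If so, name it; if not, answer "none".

X

X vs Z: 65–51 for X.
X vs W: 63–53 for X.
X vs Y: 116–0 for X.
X beats every other option head-to-head.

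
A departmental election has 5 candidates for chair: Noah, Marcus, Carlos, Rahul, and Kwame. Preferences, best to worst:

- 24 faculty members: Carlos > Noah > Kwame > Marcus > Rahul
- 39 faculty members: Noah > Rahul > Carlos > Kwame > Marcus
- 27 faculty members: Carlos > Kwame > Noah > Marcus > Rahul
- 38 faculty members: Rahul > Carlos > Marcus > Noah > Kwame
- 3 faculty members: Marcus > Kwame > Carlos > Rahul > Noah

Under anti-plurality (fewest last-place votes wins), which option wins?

Carlos

Last-place votes: Noah 3, Marcus 39, Carlos 0, Rahul 51, Kwame 38.
Carlos is ranked last by the fewest voters, so Carlos wins.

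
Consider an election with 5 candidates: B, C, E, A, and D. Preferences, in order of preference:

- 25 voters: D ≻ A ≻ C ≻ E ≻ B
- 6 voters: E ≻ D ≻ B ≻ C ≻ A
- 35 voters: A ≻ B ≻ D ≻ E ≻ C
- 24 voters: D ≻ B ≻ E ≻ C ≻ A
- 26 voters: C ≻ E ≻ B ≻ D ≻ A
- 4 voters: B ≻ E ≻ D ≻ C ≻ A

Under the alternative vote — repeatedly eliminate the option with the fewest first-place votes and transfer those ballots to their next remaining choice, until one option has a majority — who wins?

Round 1: B 4, C 26, E 6, A 35, D 49. Eliminate B.
Round 2: C 26, E 10, A 35, D 49. Eliminate E.
Round 3: C 26, A 35, D 59. Eliminate C.
Round 4: A 35, D 85. D has a majority.

D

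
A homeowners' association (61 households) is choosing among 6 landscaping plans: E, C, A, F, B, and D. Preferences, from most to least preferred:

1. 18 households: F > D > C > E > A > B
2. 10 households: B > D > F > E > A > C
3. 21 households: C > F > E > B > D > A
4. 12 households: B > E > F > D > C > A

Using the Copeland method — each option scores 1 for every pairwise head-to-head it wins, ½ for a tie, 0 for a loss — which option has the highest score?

E: beats A, B, and D; loses to C and F → score 3.
C: beats E, A, and B; loses to F and D → score 3.
A: loses to E, C, F, B, and D → score 0.
F: beats E, C, A, B, and D → score 5.
B: beats A and D; loses to E, C, and F → score 2.
D: beats C and A; loses to E, F, and B → score 2.
F has the best pairwise record.

F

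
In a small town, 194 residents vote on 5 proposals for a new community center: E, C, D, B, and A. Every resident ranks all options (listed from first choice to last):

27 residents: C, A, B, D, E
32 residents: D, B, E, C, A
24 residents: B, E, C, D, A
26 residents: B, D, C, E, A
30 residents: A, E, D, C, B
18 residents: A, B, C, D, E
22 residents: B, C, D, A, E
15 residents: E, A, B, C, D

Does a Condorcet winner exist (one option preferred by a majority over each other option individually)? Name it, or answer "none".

B vs E: 149–45 for B.
B vs C: 137–57 for B.
B vs D: 132–62 for B.
B vs A: 104–90 for B.
B beats every other option head-to-head.

B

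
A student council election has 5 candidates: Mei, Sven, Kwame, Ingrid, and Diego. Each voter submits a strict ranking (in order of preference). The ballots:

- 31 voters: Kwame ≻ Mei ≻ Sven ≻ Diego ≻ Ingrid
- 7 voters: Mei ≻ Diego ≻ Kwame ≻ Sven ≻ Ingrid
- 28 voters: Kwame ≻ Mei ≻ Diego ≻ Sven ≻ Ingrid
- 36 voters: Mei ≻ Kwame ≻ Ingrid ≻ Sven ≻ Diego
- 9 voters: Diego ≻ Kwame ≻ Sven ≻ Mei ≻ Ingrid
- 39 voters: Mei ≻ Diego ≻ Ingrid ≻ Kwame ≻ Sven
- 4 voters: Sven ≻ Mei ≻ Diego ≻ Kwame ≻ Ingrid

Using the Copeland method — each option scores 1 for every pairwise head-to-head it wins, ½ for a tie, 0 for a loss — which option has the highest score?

Mei: beats Sven, Kwame, Ingrid, and Diego → score 4.
Sven: beats Ingrid; loses to Mei, Kwame, and Diego → score 1.
Kwame: beats Sven, Ingrid, and Diego; loses to Mei → score 3.
Ingrid: loses to Mei, Sven, Kwame, and Diego → score 0.
Diego: beats Sven and Ingrid; loses to Mei and Kwame → score 2.
Mei has the best pairwise record.

Mei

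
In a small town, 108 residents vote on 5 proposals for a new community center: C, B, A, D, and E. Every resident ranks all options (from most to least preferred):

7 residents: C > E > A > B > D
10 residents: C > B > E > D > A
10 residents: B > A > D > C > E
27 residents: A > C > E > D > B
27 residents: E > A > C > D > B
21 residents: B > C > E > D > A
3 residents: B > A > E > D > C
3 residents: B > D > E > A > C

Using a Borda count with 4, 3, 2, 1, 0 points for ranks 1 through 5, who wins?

C: 7·4 + 10·4 + 10·1 + 27·3 + 27·2 + 21·3 + 3·0 + 3·0 = 276
B: 7·1 + 10·3 + 10·4 + 27·0 + 27·0 + 21·4 + 3·4 + 3·4 = 185
A: 7·2 + 10·0 + 10·3 + 27·4 + 27·3 + 21·0 + 3·3 + 3·1 = 245
D: 7·0 + 10·1 + 10·2 + 27·1 + 27·1 + 21·1 + 3·1 + 3·3 = 117
E: 7·3 + 10·2 + 10·0 + 27·2 + 27·4 + 21·2 + 3·2 + 3·2 = 257
C has the highest Borda score (276).

C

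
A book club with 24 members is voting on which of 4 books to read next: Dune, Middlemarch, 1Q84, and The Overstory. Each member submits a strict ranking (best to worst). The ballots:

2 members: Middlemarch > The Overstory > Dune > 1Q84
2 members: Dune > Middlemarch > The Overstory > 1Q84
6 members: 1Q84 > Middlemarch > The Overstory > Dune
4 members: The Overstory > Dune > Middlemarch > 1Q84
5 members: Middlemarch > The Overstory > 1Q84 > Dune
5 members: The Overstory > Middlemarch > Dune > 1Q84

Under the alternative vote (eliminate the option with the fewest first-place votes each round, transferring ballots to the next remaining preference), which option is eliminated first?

Round 1: Dune 2, Middlemarch 7, 1Q84 6, The Overstory 9. Eliminate Dune.

Dune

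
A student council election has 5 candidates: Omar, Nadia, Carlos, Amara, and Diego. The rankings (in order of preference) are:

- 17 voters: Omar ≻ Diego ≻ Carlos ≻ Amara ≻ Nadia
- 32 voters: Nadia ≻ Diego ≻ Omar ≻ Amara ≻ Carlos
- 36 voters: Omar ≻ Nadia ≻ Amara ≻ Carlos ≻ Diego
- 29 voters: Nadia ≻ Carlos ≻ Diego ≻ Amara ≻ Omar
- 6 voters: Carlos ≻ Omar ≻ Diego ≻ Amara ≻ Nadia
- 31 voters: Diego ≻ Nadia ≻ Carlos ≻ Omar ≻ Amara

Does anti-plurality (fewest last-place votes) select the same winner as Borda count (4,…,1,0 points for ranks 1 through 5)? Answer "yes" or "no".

yes

Anti-plurality — last-place votes: Omar 29, Nadia 23, Carlos 32, Amara 31, Diego 36. Winner: Nadia.
Borda — scores: Omar 325, Nadia 445, Carlos 243, Amara 156, Diego 341. Winner: Nadia.
The two methods agree.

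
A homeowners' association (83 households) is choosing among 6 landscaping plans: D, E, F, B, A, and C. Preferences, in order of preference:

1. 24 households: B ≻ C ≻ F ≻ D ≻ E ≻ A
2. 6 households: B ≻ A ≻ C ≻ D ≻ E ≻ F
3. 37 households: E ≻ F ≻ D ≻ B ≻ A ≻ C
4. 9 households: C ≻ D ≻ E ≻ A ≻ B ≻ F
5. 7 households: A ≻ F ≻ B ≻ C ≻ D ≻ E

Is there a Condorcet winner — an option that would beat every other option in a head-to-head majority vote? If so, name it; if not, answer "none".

Checking pairwise contests:
F beats D 68–15.
D beats E 46–37.
E beats F 52–31.
D beats B 46–37.
D beats A 70–13.
F beats C 44–39.
Every option loses at least one head-to-head, so there is no Condorcet winner.

none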